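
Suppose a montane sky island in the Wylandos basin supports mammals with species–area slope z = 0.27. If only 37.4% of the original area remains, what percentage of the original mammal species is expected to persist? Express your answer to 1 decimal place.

76.7%

S_new/S_old = (A_new/A_old)^z = 0.374^0.27
= exp(0.27 × ln 0.374) = exp(0.27 × -0.9835) = exp(-0.2655) ≈ 0.7668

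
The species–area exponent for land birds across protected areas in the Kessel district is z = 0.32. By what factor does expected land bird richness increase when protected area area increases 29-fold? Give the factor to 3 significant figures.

S₂/S₁ = (A₂/A₁)^z = 29^0.32
ln(S₂/S₁) = 0.32 × ln 29 = 0.32 × 3.3673 = 1.0775
S₂/S₁ = e^1.0775 ≈ 2.937

2.94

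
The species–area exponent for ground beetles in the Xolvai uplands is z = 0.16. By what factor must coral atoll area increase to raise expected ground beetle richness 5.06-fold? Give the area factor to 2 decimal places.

(A₂/A₁)^0.16 = 5.06, so A₂/A₁ = 5.06^(1/0.16) = 5.06^6.25
ln(A₂/A₁) = ln 5.06 / 0.16 = 1.6214 / 0.16 = 10.1335
A₂/A₁ = e^10.1335 ≈ 25173

25173.33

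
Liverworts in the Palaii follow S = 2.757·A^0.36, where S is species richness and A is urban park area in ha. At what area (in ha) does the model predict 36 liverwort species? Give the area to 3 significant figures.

1260 ha

36 = 2.757 × A^0.36  ⇒  A^0.36 = 36/2.757 = 13.06
ln A = ln(13.06) / 0.36 = 2.5694 / 0.36 = 7.1372
A = e^7.1372 ≈ 1258 ha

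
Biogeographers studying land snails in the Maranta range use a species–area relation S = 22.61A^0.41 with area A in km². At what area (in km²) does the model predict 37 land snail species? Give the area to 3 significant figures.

37 = 22.61 × A^0.41  ⇒  A^0.41 = 37/22.61 = 1.636
ln A = ln(1.636) / 0.41 = 0.4925 / 0.41 = 1.2013
A = e^1.2013 ≈ 3.324 km²

3.32 km²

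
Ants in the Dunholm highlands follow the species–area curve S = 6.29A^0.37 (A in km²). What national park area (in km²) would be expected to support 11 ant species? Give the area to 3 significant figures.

4.53 km²

11 = 6.29 × A^0.37  ⇒  A^0.37 = 11/6.29 = 1.749
ln A = ln(1.749) / 0.37 = 0.5589 / 0.37 = 1.5106
A = e^1.5106 ≈ 4.53 km²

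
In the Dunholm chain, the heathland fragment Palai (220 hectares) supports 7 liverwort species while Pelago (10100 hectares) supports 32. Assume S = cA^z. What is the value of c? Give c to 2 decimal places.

z = ln(S₂/S₁) / ln(A₂/A₁) = ln(32/7) / ln(10100/220) = 1.5198 / 3.8267 = 0.3972
c = S₁ / A₁^z = 7 / 220^0.3972 = 7 / 8.518 = 0.8218

0.82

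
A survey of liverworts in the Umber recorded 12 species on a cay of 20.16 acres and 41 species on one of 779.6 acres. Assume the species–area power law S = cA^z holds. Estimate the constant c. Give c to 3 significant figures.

z = ln(S₂/S₁) / ln(A₂/A₁) = ln(41/12) / ln(779.6/20.16) = 1.2287 / 3.6551 = 0.3362
c = S₁ / A₁^z = 12 / 20.16^0.3362 = 12 / 2.745 = 4.372

4.37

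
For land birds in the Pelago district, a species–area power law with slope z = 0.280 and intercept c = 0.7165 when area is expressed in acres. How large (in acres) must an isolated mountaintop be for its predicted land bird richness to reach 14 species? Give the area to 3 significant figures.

40800 acres

14 = 0.7165 × A^0.28  ⇒  A^0.28 = 14/0.7165 = 19.54
ln A = ln(19.54) / 0.28 = 2.9724 / 0.28 = 10.6158
A = e^10.6158 ≈ 40776 acres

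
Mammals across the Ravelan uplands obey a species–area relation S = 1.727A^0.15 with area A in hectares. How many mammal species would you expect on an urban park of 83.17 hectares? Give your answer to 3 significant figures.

S = 1.727 × 83.17^0.15 = 1.727 × 1.941 ≈ 3.352

3.35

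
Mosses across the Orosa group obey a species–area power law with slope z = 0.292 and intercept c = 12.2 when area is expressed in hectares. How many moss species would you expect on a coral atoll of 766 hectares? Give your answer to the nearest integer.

S = 12.2 × 766^0.292
ln S = ln 12.2 + 0.292 × ln 766 = 2.5014 + 0.292 × 6.6412 = 4.4407
S = e^4.4407 ≈ 84.83

85 species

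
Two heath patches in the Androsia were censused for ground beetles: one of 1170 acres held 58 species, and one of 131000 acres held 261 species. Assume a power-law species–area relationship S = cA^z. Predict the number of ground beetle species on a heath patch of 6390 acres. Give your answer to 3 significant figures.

z = ln(261/58) / ln(131000/1170) = 1.5041 / 4.7182 = 0.3188
c = 58 / 1170^0.3188 = 58 / 9.508 = 6.1
S₃ = 6.1 × 6390^0.3188 = 6.1 × 16.34 ≈ 99.65

99.6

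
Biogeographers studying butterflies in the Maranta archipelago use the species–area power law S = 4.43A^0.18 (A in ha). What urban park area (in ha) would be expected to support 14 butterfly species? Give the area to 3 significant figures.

597 ha

14 = 4.43 × A^0.18  ⇒  A^0.18 = 14/4.43 = 3.16
ln A = ln(3.16) / 0.18 = 1.1507 / 0.18 = 6.3925
A = e^6.3925 ≈ 597.4 ha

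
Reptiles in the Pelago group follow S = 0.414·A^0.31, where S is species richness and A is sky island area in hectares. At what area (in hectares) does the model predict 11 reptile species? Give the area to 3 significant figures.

39300 hectares

11 = 0.414 × A^0.31  ⇒  A^0.31 = 11/0.414 = 26.57
ln A = ln(26.57) / 0.31 = 3.2798 / 0.31 = 10.5800
A = e^10.5800 ≈ 39338 hectares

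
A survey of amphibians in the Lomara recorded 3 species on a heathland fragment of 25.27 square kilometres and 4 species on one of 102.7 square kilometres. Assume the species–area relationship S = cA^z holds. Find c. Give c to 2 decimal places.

1.55

z = ln(S₂/S₁) / ln(A₂/A₁) = ln(4/3) / ln(102.7/25.27) = 0.2877 / 1.4022 = 0.2052
c = S₁ / A₁^z = 3 / 25.27^0.2052 = 3 / 1.94 = 1.547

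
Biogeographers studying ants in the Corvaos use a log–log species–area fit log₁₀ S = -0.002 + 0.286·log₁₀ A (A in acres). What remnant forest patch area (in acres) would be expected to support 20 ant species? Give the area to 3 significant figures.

20 = 0.9954 × A^0.286  ⇒  A^0.286 = 20/0.9954 = 20.09
ln A = ln(20.09) / 0.286 = 3.0003 / 0.286 = 10.4907
A = e^10.4907 ≈ 35979 acres

36000 acres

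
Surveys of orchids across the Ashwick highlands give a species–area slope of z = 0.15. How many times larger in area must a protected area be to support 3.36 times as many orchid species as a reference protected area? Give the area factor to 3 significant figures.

(A₂/A₁)^0.15 = 3.36, so A₂/A₁ = 3.36^(1/0.15) = 3.36^6.667
ln(A₂/A₁) = ln 3.36 / 0.15 = 1.2119 / 0.15 = 8.0796
A₂/A₁ = e^8.0796 ≈ 3228

3230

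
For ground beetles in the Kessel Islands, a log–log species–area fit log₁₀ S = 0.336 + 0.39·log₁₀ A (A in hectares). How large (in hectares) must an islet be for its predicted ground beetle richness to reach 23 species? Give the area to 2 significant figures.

430 hectares

23 = 2.168 × A^0.39  ⇒  A^0.39 = 23/2.168 = 10.61
ln A = ln(10.61) / 0.39 = 2.3618 / 0.39 = 6.0560
A = e^6.0560 ≈ 426.6 hectares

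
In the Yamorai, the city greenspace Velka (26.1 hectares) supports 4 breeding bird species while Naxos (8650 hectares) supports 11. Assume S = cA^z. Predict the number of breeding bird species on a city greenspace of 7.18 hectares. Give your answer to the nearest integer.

3

z = ln(11/4) / ln(8650/26.1) = 1.0116 / 5.8034 = 0.1743
c = 4 / 26.1^0.1743 = 4 / 1.766 = 2.265
S₃ = 2.265 × 7.18^0.1743 = 2.265 × 1.41 ≈ 3.194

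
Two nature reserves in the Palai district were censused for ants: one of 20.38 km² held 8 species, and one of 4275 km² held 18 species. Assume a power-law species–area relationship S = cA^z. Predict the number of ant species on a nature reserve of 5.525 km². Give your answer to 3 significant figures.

z = ln(18/8) / ln(4275/20.38) = 0.8109 / 5.3460 = 0.1517
c = 8 / 20.38^0.1517 = 8 / 1.58 = 5.064
S₃ = 5.064 × 5.525^0.1517 = 5.064 × 1.296 ≈ 6.563

6.56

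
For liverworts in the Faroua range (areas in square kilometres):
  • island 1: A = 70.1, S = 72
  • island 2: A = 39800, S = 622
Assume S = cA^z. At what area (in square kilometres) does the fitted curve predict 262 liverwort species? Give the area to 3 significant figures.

3130 square kilometres

z = ln(622/72) / ln(39800/70.1) = 2.1563 / 6.3417 = 0.3400
c = 72 / 70.1^0.3400 = 72 / 4.242 = 16.97
A = (262/16.97)^(1/0.3400) ⇒ ln A = ln(15.44)/0.3400 = 8.0488
A = e^8.0488 ≈ 3130 square kilometres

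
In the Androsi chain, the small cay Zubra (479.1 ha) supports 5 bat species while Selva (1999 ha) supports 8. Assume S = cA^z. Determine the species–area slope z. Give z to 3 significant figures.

Taking logs: ln S = ln c + z ln A, so z = (ln S₂ − ln S₁)/(ln A₂ − ln A₁).
z = ln(8/5) / ln(1999/479.1) = ln(1.6) / ln(4.172) = 0.4700 / 1.4285 = 0.3290

0.329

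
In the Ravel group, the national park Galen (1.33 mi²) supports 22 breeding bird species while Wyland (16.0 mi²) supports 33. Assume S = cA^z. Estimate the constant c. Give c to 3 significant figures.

21.0

z = ln(S₂/S₁) / ln(A₂/A₁) = ln(33/22) / ln(16/1.33) = 0.4055 / 2.4874 = 0.1630
c = S₁ / A₁^z = 22 / 1.33^0.1630 = 22 / 1.048 = 21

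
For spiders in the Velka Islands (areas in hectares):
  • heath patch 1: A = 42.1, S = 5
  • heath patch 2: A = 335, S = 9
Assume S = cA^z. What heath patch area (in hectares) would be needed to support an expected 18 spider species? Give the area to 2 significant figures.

z = ln(9/5) / ln(335/42.1) = 0.5878 / 2.0741 = 0.2834
c = 5 / 42.1^0.2834 = 5 / 2.886 = 1.732
A = (18/1.732)^(1/0.2834) ⇒ ln A = ln(10.39)/0.2834 = 8.2600
A = e^8.2600 ≈ 3866 hectares

3900 hectares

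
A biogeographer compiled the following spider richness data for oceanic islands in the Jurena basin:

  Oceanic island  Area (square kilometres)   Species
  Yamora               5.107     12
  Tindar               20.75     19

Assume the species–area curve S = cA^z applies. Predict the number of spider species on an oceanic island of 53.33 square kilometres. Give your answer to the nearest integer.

26

z = ln(19/12) / ln(20.75/5.107) = 0.4595 / 1.4019 = 0.3278
c = 12 / 5.107^0.3278 = 12 / 1.707 = 7.032
S₃ = 7.032 × 53.33^0.3278 = 7.032 × 3.682 ≈ 25.89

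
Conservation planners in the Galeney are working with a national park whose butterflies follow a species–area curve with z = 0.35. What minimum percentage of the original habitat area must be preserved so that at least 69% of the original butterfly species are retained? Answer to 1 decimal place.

Need (A_new/A_old)^0.35 = 0.69, so A_new/A_old = 0.69^(1/0.35) = 0.69^2.857
ln(A_new/A_old) = ln 0.69 / 0.35 = -0.3711 / 0.35 = -1.0602
A_new/A_old = e^-1.0602 ≈ 0.3464

34.6%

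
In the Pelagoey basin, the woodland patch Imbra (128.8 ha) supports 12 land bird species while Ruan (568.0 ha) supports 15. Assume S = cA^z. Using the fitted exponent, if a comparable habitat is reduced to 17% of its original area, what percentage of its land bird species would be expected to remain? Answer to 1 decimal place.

76.6%

z = ln(15/12) / ln(568/128.8) = 0.2231 / 1.4839 = 0.1504
S_new/S_old = (A_new/A_old)^z = 0.17^0.1504 = exp(0.1504 × -1.7720) = 0.7661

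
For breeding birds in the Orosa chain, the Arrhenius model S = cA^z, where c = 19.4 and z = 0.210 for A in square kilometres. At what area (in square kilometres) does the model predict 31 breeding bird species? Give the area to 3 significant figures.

31 = 19.4 × A^0.21  ⇒  A^0.21 = 31/19.4 = 1.598
ln A = ln(1.598) / 0.21 = 0.4687 / 0.21 = 2.2320
A = e^2.2320 ≈ 9.318 square kilometres

9.32 square kilometres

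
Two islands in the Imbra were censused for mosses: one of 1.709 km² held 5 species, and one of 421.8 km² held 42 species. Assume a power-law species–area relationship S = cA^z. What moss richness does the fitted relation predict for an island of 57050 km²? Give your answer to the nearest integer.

280

z = ln(42/5) / ln(421.8/1.709) = 2.1282 / 5.5086 = 0.3863
c = 5 / 1.709^0.3863 = 5 / 1.23 = 4.065
S₃ = 4.065 × 57050^0.3863 = 4.065 × 68.8 ≈ 279.6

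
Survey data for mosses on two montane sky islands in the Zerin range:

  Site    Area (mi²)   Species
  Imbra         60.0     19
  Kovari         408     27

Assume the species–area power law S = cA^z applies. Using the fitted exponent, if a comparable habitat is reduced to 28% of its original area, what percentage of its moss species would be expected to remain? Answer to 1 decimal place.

z = ln(27/19) / ln(408/60) = 0.3514 / 1.9169 = 0.1833
S_new/S_old = (A_new/A_old)^z = 0.28^0.1833 = exp(0.1833 × -1.2730) = 0.7919

79.2%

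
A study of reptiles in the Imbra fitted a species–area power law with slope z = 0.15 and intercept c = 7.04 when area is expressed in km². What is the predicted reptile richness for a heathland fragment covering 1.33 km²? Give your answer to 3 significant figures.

7.35

S = 7.04 × 1.33^0.15 = 7.04 × 1.044 ≈ 7.348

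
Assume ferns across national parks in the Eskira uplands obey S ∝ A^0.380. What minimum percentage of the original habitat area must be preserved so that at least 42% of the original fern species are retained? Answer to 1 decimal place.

10.2%

Need (A_new/A_old)^0.38 = 0.42, so A_new/A_old = 0.42^(1/0.38) = 0.42^2.632
ln(A_new/A_old) = ln 0.42 / 0.38 = -0.8675 / 0.38 = -2.2829
A_new/A_old = e^-2.2829 ≈ 0.102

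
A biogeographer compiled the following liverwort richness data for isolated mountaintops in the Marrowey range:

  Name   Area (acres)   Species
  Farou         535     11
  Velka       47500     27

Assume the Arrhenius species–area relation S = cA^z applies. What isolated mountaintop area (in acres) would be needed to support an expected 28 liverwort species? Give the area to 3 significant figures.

z = ln(27/11) / ln(47500/535) = 0.8979 / 4.4862 = 0.2002
c = 11 / 535^0.2002 = 11 / 3.516 = 3.128
A = (28/3.128)^(1/0.2002) ⇒ ln A = ln(8.951)/0.2002 = 10.9502
A = e^10.9502 ≈ 56964 acres

57000 acres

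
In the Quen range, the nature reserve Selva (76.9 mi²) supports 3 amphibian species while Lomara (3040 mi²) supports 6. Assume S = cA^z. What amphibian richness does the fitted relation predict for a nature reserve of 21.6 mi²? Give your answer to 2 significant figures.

z = ln(6/3) / ln(3040/76.9) = 0.6931 / 3.6771 = 0.1885
c = 3 / 76.9^0.1885 = 3 / 2.267 = 1.323
S₃ = 1.323 × 21.6^0.1885 = 1.323 × 1.785 ≈ 2.361

2.4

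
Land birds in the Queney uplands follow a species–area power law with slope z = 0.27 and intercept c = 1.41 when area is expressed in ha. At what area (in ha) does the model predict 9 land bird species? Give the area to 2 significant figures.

9 = 1.41 × A^0.27  ⇒  A^0.27 = 9/1.41 = 6.383
ln A = ln(6.383) / 0.27 = 1.8536 / 0.27 = 6.8653
A = e^6.8653 ≈ 958.4 ha

960 ha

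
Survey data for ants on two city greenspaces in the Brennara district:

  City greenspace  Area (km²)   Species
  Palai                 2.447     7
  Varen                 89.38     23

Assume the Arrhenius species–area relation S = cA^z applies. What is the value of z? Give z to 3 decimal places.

Taking logs: ln S = ln c + z ln A, so z = (ln S₂ − ln S₁)/(ln A₂ − ln A₁).
z = ln(23/7) / ln(89.38/2.447) = ln(3.286) / ln(36.53) = 1.1896 / 3.5980 = 0.3306

0.331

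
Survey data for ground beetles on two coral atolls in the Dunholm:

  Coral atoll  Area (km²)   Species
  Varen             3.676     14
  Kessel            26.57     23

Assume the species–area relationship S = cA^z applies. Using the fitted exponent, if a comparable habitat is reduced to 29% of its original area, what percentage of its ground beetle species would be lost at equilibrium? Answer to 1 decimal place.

26.7%

z = ln(23/14) / ln(26.57/3.676) = 0.4964 / 1.9780 = 0.2510
S_new/S_old = (A_new/A_old)^z = 0.29^0.2510 = exp(0.2510 × -1.2379) = 0.7329
Fraction lost = 1 − 0.7329 = 0.2671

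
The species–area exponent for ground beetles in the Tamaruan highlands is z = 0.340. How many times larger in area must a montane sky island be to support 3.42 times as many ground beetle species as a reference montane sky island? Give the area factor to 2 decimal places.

(A₂/A₁)^0.34 = 3.42, so A₂/A₁ = 3.42^(1/0.34) = 3.42^2.941
ln(A₂/A₁) = ln 3.42 / 0.34 = 1.2296 / 0.34 = 3.6166
A₂/A₁ = e^3.6166 ≈ 37.21

37.21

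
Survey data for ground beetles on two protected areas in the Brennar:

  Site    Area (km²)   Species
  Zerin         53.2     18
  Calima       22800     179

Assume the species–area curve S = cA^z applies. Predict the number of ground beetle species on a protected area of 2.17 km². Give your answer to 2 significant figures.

5.4

z = ln(179/18) / ln(22800/53.2) = 2.2970 / 6.0605 = 0.3790
c = 18 / 53.2^0.3790 = 18 / 4.51 = 3.991
S₃ = 3.991 × 2.17^0.3790 = 3.991 × 1.341 ≈ 5.354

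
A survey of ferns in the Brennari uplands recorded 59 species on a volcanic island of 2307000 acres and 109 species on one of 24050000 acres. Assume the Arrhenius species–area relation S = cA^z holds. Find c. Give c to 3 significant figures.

1.27

z = ln(S₂/S₁) / ln(A₂/A₁) = ln(109/59) / ln(24050000/2307000) = 0.6138 / 2.3442 = 0.2618
c = S₁ / A₁^z = 59 / 2307000^0.2618 = 59 / 46.36 = 1.273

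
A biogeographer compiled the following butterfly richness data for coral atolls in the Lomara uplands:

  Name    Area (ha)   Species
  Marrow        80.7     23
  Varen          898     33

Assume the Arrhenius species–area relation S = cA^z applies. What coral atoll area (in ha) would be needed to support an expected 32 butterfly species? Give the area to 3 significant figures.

731 ha

z = ln(33/23) / ln(898/80.7) = 0.3610 / 2.4094 = 0.1498
c = 23 / 80.7^0.1498 = 23 / 1.931 = 11.91
A = (32/11.91)^(1/0.1498) ⇒ ln A = ln(2.686)/0.1498 = 6.5948
A = e^6.5948 ≈ 731.3 ha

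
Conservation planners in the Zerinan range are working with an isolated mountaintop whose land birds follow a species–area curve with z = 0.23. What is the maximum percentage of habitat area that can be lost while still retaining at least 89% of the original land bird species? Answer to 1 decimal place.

Need (A_new/A_old)^0.23 = 0.89, so A_new/A_old = 0.89^(1/0.23) = 0.89^4.348
ln(A_new/A_old) = ln 0.89 / 0.23 = -0.1165 / 0.23 = -0.5067
A_new/A_old = e^-0.5067 ≈ 0.6025
Fraction that can be lost = 1 − 0.6025 = 0.3975

39.8%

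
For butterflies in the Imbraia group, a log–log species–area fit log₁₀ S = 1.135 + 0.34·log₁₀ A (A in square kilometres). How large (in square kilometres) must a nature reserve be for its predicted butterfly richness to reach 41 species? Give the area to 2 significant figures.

25 square kilometres

41 = 13.65 × A^0.34  ⇒  A^0.34 = 41/13.65 = 3.005
ln A = ln(3.005) / 0.34 = 1.1001 / 0.34 = 3.2357
A = e^3.2357 ≈ 25.42 square kilometres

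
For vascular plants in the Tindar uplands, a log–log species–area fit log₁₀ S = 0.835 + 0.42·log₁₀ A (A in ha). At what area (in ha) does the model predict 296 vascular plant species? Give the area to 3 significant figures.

296 = 6.839 × A^0.42  ⇒  A^0.42 = 296/6.839 = 43.28
ln A = ln(43.28) / 0.42 = 3.7677 / 0.42 = 8.9707
A = e^8.9707 ≈ 7869 ha

7870 ha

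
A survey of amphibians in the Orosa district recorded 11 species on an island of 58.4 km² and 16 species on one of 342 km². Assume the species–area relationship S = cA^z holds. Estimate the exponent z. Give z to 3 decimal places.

Taking logs: ln S = ln c + z ln A, so z = (ln S₂ − ln S₁)/(ln A₂ − ln A₁).
z = ln(16/11) / ln(342/58.4) = ln(1.455) / ln(5.856) = 0.3747 / 1.7675 = 0.2120

0.212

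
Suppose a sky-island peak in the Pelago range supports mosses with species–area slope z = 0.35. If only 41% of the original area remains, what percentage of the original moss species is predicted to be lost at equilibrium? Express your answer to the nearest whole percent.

S_new/S_old = (A_new/A_old)^z = 0.41^0.35
= exp(0.35 × ln 0.41) = exp(0.35 × -0.8916) = exp(-0.3121) ≈ 0.7319
Fraction lost = 1 − 0.7319 = 0.2681

27%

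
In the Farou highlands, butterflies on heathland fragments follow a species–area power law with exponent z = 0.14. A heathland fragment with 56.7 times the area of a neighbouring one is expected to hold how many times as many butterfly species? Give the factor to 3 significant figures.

1.76

S₂/S₁ = (A₂/A₁)^z = 56.7^0.14
ln(S₂/S₁) = 0.14 × ln 56.7 = 0.14 × 4.0378 = 0.5653
S₂/S₁ = e^0.5653 ≈ 1.76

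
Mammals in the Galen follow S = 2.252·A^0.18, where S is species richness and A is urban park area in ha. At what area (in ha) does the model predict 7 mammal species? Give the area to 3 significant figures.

7 = 2.252 × A^0.18  ⇒  A^0.18 = 7/2.252 = 3.108
ln A = ln(3.108) / 0.18 = 1.1341 / 0.18 = 6.3005
A = e^6.3005 ≈ 544.8 ha

545 ha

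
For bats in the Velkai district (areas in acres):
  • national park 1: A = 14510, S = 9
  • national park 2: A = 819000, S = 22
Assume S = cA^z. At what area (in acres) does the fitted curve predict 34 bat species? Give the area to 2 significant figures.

z = ln(22/9) / ln(819000/14510) = 0.8938 / 4.0332 = 0.2216
c = 9 / 14510^0.2216 = 9 / 8.361 = 1.076
A = (34/1.076)^(1/0.2216) ⇒ ln A = ln(31.59)/0.2216 = 15.5802
A = e^15.5802 ≈ 5839525 acres

5800000 acres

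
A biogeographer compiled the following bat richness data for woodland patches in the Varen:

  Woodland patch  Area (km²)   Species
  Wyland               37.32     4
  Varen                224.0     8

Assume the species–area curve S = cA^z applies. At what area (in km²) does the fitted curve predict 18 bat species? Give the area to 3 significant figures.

z = ln(8/4) / ln(224/37.32) = 0.6931 / 1.7921 = 0.3868
c = 4 / 37.32^0.3868 = 4 / 4.055 = 0.9864
A = (18/0.9864)^(1/0.3868) ⇒ ln A = ln(18.25)/0.3868 = 7.5083
A = e^7.5083 ≈ 1823 km²

1820 km²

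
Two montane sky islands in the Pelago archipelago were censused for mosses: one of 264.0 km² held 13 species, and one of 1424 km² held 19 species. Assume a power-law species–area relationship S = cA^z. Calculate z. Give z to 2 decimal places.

Taking logs: ln S = ln c + z ln A, so z = (ln S₂ − ln S₁)/(ln A₂ − ln A₁).
z = ln(19/13) / ln(1424/264) = ln(1.462) / ln(5.394) = 0.3795 / 1.6853 = 0.2252

0.23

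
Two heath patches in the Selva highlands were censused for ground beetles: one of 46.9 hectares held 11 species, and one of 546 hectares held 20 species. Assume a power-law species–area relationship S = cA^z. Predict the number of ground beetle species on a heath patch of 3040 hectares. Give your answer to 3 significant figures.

z = ln(20/11) / ln(546/46.9) = 0.5978 / 2.4546 = 0.2436
c = 11 / 46.9^0.2436 = 11 / 2.553 = 4.309
S₃ = 4.309 × 3040^0.2436 = 4.309 × 7.051 ≈ 30.38

30.4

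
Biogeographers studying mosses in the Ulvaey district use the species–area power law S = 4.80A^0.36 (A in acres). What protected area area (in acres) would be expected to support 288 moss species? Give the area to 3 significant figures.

87000 acres

288 = 4.8 × A^0.36  ⇒  A^0.36 = 288/4.8 = 60
ln A = ln(60) / 0.36 = 4.0943 / 0.36 = 11.3732
A = e^11.3732 ≈ 86958 acres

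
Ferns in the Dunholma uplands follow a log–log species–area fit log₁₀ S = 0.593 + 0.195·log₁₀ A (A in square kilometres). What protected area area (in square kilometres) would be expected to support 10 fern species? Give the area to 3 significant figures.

122 square kilometres

10 = 3.917 × A^0.195  ⇒  A^0.195 = 10/3.917 = 2.553
ln A = ln(2.553) / 0.195 = 0.9372 / 0.195 = 4.8059
A = e^4.8059 ≈ 122.2 square kilometres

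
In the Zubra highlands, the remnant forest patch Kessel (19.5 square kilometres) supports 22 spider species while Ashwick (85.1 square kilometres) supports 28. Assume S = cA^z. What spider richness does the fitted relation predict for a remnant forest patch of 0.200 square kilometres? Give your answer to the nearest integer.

z = ln(28/22) / ln(85.1/19.5) = 0.2412 / 1.4734 = 0.1637
c = 22 / 19.5^0.1637 = 22 / 1.626 = 13.53
S₃ = 13.53 × 0.2^0.1637 = 13.53 × 0.7684 ≈ 10.4

10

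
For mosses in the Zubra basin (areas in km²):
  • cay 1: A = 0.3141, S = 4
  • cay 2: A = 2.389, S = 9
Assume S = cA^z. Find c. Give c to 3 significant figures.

6.35

z = ln(S₂/S₁) / ln(A₂/A₁) = ln(9/4) / ln(2.389/0.3141) = 0.8109 / 2.0289 = 0.3997
c = S₁ / A₁^z = 4 / 0.3141^0.3997 = 4 / 0.6295 = 6.354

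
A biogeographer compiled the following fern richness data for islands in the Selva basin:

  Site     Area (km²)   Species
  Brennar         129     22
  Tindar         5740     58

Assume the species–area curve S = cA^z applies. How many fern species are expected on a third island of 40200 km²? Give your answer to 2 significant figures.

95

z = ln(58/22) / ln(5740/129) = 0.9694 / 3.7954 = 0.2554
c = 22 / 129^0.2554 = 22 / 3.46 = 6.358
S₃ = 6.358 × 40200^0.2554 = 6.358 × 15 ≈ 95.35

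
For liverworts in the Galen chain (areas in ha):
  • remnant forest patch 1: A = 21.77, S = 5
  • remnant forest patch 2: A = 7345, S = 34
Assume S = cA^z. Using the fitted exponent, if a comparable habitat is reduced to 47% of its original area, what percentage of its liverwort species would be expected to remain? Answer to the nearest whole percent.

z = ln(34/5) / ln(7345/21.77) = 1.9169 / 5.8212 = 0.3293
S_new/S_old = (A_new/A_old)^z = 0.47^0.3293 = exp(0.3293 × -0.7550) = 0.7799

78%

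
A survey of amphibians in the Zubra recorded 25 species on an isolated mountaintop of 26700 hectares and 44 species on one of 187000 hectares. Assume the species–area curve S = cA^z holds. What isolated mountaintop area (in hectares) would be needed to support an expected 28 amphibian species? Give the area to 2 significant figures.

39000 hectares

z = ln(44/25) / ln(187000/26700) = 0.5653 / 1.9464 = 0.2904
c = 25 / 26700^0.2904 = 25 / 19.3 = 1.295
A = (28/1.295)^(1/0.2904) ⇒ ln A = ln(21.62)/0.2904 = 10.5826
A = e^10.5826 ≈ 39443 hectares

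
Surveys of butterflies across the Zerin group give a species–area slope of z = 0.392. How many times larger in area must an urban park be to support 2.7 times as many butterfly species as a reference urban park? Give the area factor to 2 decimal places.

(A₂/A₁)^0.392 = 2.7, so A₂/A₁ = 2.7^(1/0.392) = 2.7^2.551
ln(A₂/A₁) = ln 2.7 / 0.392 = 0.9933 / 0.392 = 2.5338
A₂/A₁ = e^2.5338 ≈ 12.6

12.60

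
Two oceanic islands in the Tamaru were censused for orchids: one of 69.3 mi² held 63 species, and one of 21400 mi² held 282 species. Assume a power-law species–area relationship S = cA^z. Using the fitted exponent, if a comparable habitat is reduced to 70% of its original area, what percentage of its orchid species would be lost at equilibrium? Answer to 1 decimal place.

z = ln(282/63) / ln(21400/69.3) = 1.4988 / 5.7327 = 0.2614
S_new/S_old = (A_new/A_old)^z = 0.7^0.2614 = exp(0.2614 × -0.3567) = 0.911
Fraction lost = 1 − 0.911 = 0.08903

8.9%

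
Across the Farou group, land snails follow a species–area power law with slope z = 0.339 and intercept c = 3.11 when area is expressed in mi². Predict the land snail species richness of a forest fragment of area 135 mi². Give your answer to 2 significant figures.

S = 3.11 × 135^0.339
ln S = ln 3.11 + 0.339 × ln 135 = 1.1346 + 0.339 × 4.9053 = 2.7975
S = e^2.7975 ≈ 16.4

16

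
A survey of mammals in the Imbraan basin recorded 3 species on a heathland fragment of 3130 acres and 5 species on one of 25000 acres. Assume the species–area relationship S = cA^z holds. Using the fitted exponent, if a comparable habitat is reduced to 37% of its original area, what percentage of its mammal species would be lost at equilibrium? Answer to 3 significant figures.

21.7%

z = ln(5/3) / ln(25000/3130) = 0.5108 / 2.0778 = 0.2458
S_new/S_old = (A_new/A_old)^z = 0.37^0.2458 = exp(0.2458 × -0.9943) = 0.7831
Fraction lost = 1 − 0.7831 = 0.2169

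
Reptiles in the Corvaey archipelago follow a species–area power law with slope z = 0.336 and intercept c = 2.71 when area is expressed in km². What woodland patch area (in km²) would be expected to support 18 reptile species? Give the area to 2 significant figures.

18 = 2.71 × A^0.336  ⇒  A^0.336 = 18/2.71 = 6.642
ln A = ln(6.642) / 0.336 = 1.8934 / 0.336 = 5.6352
A = e^5.6352 ≈ 280.1 km²

280 km²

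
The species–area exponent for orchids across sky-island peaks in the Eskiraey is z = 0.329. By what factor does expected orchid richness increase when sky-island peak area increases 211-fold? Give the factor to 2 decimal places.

S₂/S₁ = (A₂/A₁)^z = 211^0.329
ln(S₂/S₁) = 0.329 × ln 211 = 0.329 × 5.3519 = 1.7608
S₂/S₁ = e^1.7608 ≈ 5.817

5.82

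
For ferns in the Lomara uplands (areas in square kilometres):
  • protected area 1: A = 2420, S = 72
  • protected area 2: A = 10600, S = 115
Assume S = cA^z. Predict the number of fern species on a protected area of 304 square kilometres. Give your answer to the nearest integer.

z = ln(115/72) / ln(10600/2420) = 0.4683 / 1.4771 = 0.3170
c = 72 / 2420^0.3170 = 72 / 11.82 = 6.09
S₃ = 6.09 × 304^0.3170 = 6.09 × 6.125 ≈ 37.3

37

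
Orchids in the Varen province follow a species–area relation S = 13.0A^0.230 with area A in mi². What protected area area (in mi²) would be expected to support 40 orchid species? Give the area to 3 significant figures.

40 = 13 × A^0.23  ⇒  A^0.23 = 40/13 = 3.077
ln A = ln(3.077) / 0.23 = 1.1239 / 0.23 = 4.8867
A = e^4.8867 ≈ 132.5 mi²

133 mi²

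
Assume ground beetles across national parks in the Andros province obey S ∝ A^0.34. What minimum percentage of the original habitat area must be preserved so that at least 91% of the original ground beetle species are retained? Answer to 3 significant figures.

75.8%

Need (A_new/A_old)^0.34 = 0.91, so A_new/A_old = 0.91^(1/0.34) = 0.91^2.941
ln(A_new/A_old) = ln 0.91 / 0.34 = -0.0943 / 0.34 = -0.2774
A_new/A_old = e^-0.2774 ≈ 0.7578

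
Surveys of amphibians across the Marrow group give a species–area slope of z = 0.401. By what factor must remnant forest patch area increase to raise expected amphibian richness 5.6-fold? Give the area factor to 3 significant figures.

73.4

(A₂/A₁)^0.401 = 5.6, so A₂/A₁ = 5.6^(1/0.401) = 5.6^2.494
ln(A₂/A₁) = ln 5.6 / 0.401 = 1.7228 / 0.401 = 4.2962
A₂/A₁ = e^4.2962 ≈ 73.42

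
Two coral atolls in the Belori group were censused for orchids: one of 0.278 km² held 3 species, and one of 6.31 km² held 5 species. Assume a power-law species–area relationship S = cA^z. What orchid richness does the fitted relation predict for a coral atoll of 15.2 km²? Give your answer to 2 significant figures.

z = ln(5/3) / ln(6.31/0.278) = 0.5108 / 3.1223 = 0.1636
c = 3 / 0.278^0.1636 = 3 / 0.811 = 3.699
S₃ = 3.699 × 15.2^0.1636 = 3.699 × 1.561 ≈ 5.773

5.8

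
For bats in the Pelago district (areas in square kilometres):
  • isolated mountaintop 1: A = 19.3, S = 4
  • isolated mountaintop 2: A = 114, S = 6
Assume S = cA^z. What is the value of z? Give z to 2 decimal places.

Taking logs: ln S = ln c + z ln A, so z = (ln S₂ − ln S₁)/(ln A₂ − ln A₁).
z = ln(6/4) / ln(114/19.3) = ln(1.5) / ln(5.907) = 0.4055 / 1.7761 = 0.2283

0.23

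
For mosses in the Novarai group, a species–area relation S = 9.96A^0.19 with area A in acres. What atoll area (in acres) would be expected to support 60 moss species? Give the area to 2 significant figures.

13000 acres

60 = 9.96 × A^0.19  ⇒  A^0.19 = 60/9.96 = 6.024
ln A = ln(6.024) / 0.19 = 1.7958 / 0.19 = 9.4514
A = e^9.4514 ≈ 12726 acres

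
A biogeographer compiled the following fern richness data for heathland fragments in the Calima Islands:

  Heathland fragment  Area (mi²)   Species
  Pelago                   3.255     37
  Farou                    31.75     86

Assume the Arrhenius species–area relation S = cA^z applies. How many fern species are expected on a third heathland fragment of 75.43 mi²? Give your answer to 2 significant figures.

z = ln(86/37) / ln(31.75/3.255) = 0.8434 / 2.2777 = 0.3703
c = 37 / 3.255^0.3703 = 37 / 1.548 = 23.9
S₃ = 23.9 × 75.43^0.3703 = 23.9 × 4.957 ≈ 118.5

120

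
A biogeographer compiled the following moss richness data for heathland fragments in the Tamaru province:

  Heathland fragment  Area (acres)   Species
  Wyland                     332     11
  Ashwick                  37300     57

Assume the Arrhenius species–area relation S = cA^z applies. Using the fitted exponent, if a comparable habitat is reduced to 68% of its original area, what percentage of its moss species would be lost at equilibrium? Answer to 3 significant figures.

12.6%

z = ln(57/11) / ln(37300/332) = 1.6452 / 4.7216 = 0.3484
S_new/S_old = (A_new/A_old)^z = 0.68^0.3484 = exp(0.3484 × -0.3857) = 0.8743
Fraction lost = 1 − 0.8743 = 0.1257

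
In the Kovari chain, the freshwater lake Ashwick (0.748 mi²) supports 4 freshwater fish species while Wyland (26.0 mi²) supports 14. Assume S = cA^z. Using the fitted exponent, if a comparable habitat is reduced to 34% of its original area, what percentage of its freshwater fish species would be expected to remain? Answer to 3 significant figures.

z = ln(14/4) / ln(26/0.748) = 1.2528 / 3.5484 = 0.3530
S_new/S_old = (A_new/A_old)^z = 0.34^0.3530 = exp(0.3530 × -1.0788) = 0.6833

68.3%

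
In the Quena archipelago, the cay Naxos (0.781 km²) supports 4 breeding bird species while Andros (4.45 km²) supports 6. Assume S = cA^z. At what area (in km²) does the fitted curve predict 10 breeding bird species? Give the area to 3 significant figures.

z = ln(6/4) / ln(4.45/0.781) = 0.4055 / 1.7401 = 0.2330
c = 4 / 0.781^0.2330 = 4 / 0.944 = 4.237
A = (10/4.237)^(1/0.2330) ⇒ ln A = ln(2.36)/0.2330 = 3.6852
A = e^3.6852 ≈ 39.85 km²

39.9 km²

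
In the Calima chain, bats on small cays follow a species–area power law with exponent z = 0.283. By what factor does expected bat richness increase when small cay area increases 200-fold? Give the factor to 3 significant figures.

S₂/S₁ = (A₂/A₁)^z = 200^0.283
ln(S₂/S₁) = 0.283 × ln 200 = 0.283 × 5.2983 = 1.4994
S₂/S₁ = e^1.4994 ≈ 4.479

4.48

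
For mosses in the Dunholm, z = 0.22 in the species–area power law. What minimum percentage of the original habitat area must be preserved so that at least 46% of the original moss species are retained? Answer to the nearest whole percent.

3%

Need (A_new/A_old)^0.22 = 0.46, so A_new/A_old = 0.46^(1/0.22) = 0.46^4.545
ln(A_new/A_old) = ln 0.46 / 0.22 = -0.7765 / 0.22 = -3.5297
A_new/A_old = e^-3.5297 ≈ 0.02931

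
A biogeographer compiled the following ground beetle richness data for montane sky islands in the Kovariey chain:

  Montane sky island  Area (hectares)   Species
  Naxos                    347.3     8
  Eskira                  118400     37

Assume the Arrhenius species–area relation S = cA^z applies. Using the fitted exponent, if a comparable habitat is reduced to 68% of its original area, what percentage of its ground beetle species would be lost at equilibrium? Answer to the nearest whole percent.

10%

z = ln(37/8) / ln(118400/347.3) = 1.5315 / 5.8316 = 0.2626
S_new/S_old = (A_new/A_old)^z = 0.68^0.2626 = exp(0.2626 × -0.3857) = 0.9037
Fraction lost = 1 − 0.9037 = 0.09632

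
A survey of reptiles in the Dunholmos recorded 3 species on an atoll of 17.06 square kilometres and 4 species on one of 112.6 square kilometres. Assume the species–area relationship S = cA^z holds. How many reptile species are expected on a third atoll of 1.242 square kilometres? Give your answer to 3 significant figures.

2.01

z = ln(4/3) / ln(112.6/17.06) = 0.2877 / 1.8871 = 0.1524
c = 3 / 17.06^0.1524 = 3 / 1.541 = 1.947
S₃ = 1.947 × 1.242^0.1524 = 1.947 × 1.034 ≈ 2.012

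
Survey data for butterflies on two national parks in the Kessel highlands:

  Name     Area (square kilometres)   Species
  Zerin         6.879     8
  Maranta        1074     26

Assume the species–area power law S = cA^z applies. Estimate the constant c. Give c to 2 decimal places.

z = ln(S₂/S₁) / ln(A₂/A₁) = ln(26/8) / ln(1074/6.879) = 1.1787 / 5.0507 = 0.2334
c = S₁ / A₁^z = 8 / 6.879^0.2334 = 8 / 1.568 = 5.101

5.10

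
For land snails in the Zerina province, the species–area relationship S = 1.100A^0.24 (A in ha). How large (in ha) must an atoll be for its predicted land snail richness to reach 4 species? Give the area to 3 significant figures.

217 ha

4 = 1.1 × A^0.24  ⇒  A^0.24 = 4/1.1 = 3.636
ln A = ln(3.636) / 0.24 = 1.2910 / 0.24 = 5.3791
A = e^5.3791 ≈ 216.8 ha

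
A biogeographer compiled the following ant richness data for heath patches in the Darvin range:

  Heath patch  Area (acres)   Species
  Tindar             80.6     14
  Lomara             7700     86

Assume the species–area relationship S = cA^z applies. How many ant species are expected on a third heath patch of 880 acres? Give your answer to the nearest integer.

z = ln(86/14) / ln(7700/80.6) = 1.8153 / 4.5595 = 0.3981
c = 14 / 80.6^0.3981 = 14 / 5.741 = 2.439
S₃ = 2.439 × 880^0.3981 = 2.439 × 14.87 ≈ 36.26

36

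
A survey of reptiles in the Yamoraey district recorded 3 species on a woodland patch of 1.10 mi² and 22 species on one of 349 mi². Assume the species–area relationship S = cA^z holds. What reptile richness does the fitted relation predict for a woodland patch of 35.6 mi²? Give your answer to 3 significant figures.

9.99

z = ln(22/3) / ln(349/1.1) = 1.9924 / 5.7598 = 0.3459
c = 3 / 1.1^0.3459 = 3 / 1.034 = 2.903
S₃ = 2.903 × 35.6^0.3459 = 2.903 × 3.441 ≈ 9.988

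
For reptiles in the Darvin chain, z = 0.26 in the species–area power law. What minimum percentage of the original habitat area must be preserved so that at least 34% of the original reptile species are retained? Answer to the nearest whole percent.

Need (A_new/A_old)^0.26 = 0.34, so A_new/A_old = 0.34^(1/0.26) = 0.34^3.846
ln(A_new/A_old) = ln 0.34 / 0.26 = -1.0788 / 0.26 = -4.1493
A_new/A_old = e^-4.1493 ≈ 0.01578

2%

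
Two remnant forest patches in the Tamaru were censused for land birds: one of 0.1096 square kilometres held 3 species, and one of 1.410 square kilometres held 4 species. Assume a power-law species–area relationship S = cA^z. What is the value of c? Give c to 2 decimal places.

3.85

z = ln(S₂/S₁) / ln(A₂/A₁) = ln(4/3) / ln(1.41/0.1096) = 0.2877 / 2.5545 = 0.1126
c = S₁ / A₁^z = 3 / 0.1096^0.1126 = 3 / 0.7796 = 3.848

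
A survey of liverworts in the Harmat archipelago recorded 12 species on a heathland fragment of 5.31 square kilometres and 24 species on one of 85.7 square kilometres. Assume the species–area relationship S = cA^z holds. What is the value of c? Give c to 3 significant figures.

z = ln(S₂/S₁) / ln(A₂/A₁) = ln(24/12) / ln(85.7/5.31) = 0.6931 / 2.7813 = 0.2492
c = S₁ / A₁^z = 12 / 5.31^0.2492 = 12 / 1.516 = 7.915

7.92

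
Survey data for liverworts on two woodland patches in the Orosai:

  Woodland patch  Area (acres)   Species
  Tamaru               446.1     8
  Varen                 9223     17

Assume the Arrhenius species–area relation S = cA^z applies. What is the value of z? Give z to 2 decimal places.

0.25

Taking logs: ln S = ln c + z ln A, so z = (ln S₂ − ln S₁)/(ln A₂ − ln A₁).
z = ln(17/8) / ln(9223/446.1) = ln(2.125) / ln(20.67) = 0.7538 / 3.0289 = 0.2489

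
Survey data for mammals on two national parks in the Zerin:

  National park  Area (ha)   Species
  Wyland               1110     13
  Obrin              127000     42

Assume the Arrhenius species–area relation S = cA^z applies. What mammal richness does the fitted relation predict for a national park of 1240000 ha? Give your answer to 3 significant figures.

z = ln(42/13) / ln(127000/1110) = 1.1727 / 4.7398 = 0.2474
c = 13 / 1110^0.2474 = 13 / 5.669 = 2.293
S₃ = 2.293 × 1240000^0.2474 = 2.293 × 32.18 ≈ 73.81

73.8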